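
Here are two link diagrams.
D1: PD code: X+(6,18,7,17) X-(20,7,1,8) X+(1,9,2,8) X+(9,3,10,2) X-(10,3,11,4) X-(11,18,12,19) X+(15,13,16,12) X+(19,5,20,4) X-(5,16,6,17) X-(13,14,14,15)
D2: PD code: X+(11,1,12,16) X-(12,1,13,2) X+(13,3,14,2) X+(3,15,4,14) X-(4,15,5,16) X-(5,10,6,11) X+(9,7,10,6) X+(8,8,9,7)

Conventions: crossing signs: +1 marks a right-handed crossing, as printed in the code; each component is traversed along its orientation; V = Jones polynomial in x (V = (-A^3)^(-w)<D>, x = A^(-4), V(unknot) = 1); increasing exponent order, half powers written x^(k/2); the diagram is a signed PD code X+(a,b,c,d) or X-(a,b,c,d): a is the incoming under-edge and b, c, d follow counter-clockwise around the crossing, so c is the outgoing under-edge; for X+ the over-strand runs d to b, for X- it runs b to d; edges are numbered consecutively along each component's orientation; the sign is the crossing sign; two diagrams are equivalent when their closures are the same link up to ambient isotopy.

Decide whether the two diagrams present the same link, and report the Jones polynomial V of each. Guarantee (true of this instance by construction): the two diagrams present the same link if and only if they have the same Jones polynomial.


equivalent: yes
V(D1) = 1  (w 0, c 10, <D> = 1)
D2 (bracket A^6; 8 crossings at w = +2): V = 1
why: Reidemeister moves carry D1 (10 crossings) to D2 (8)


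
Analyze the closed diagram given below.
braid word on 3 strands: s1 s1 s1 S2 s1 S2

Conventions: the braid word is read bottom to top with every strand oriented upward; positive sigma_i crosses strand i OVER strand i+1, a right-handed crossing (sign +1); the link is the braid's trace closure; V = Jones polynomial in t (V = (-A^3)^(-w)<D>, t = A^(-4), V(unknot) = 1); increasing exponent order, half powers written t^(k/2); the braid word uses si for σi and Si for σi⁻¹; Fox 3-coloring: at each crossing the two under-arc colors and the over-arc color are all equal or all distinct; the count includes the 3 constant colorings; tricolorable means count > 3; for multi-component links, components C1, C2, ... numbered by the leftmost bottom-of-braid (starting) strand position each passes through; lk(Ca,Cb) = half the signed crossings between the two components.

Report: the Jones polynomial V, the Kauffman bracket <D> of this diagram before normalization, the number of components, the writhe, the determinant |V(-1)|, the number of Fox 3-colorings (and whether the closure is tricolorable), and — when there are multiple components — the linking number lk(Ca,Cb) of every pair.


V = t^-1 - 1 + 2t - 2t^2 + 2t^3 - 2t^4 + t^5
<D> = A^-14 - 2A^-10 + 2A^-6 - 2A^-2 + 2A^2 - A^6 + A^10 (w = +2)
1 component over 6 crossings, w = +2
3 Fox colorings among 3^6, |V(-1)| = 11: not tricolorable
why: det 11 = |V(-1)|; not divisible by 3, so not tricolorable


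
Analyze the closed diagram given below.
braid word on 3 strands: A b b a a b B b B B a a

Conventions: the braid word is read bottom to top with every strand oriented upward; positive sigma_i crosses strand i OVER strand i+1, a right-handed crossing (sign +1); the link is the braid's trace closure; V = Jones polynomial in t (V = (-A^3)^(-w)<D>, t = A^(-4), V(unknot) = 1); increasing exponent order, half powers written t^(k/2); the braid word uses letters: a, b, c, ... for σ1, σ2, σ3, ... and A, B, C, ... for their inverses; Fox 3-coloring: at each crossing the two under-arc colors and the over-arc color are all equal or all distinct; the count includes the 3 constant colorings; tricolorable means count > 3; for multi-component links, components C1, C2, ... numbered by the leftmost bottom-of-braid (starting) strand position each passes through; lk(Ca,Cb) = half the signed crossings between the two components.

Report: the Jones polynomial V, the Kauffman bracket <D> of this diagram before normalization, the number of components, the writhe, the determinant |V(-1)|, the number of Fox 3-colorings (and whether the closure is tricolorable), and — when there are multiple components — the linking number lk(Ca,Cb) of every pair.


Jones polynomial: V(t) = t - t^2 + 2t^3 - t^4 + t^5 - t^6
<D> = -A^-12 + A^-8 - A^-4 + 2 - A^4 + A^8; writhe +4
components 1, writhe +4 (12 crossings)
3-colorings: 3 of 3^12, det 7 — not tricolorable
note: free reduction leaves σ1⁻¹ σ2 σ2 σ1 σ1 σ2⁻¹ σ1 σ1 of the original 12 letters


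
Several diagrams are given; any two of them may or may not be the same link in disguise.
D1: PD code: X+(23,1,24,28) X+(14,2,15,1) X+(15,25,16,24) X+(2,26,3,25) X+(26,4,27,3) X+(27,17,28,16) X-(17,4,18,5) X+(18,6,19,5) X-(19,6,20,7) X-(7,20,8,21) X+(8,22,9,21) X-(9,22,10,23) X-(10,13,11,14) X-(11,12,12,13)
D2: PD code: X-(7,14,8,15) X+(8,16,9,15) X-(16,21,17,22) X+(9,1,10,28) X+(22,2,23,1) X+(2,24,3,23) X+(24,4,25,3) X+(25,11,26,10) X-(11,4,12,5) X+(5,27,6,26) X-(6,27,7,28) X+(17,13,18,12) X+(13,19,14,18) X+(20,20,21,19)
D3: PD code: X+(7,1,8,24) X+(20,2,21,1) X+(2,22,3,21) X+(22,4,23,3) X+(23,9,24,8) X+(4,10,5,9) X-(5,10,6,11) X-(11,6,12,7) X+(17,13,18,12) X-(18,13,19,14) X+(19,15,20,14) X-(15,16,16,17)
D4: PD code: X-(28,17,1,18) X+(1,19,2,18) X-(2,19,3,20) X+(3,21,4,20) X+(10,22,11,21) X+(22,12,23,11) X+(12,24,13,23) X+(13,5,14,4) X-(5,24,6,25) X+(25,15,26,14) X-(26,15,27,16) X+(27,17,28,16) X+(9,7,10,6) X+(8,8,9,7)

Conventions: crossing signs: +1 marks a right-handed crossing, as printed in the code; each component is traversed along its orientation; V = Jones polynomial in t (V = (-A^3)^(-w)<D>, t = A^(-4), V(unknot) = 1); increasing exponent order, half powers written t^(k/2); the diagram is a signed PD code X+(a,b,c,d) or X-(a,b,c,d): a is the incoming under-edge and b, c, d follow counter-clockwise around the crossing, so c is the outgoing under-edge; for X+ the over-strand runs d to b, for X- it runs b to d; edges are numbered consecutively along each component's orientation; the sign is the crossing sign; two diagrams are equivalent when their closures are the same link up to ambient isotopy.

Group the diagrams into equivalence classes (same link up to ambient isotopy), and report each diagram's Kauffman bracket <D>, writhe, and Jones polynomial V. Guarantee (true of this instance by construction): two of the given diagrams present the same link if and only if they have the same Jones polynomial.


classes: {D1, D2, D3, D4}
V(D1) = t - t^2 + 2t^3 - t^4 + t^5 - t^6  [14 crossings, <D> = -A^-18 + A^-14 - A^-10 + 2A^-6 - A^-2 + A^2, w = +2]
V(D2) = t - t^2 + 2t^3 - t^4 + t^5 - t^6  (w +6, c 14, <D> = -A^-6 + A^-2 - A^2 + 2A^6 - A^10 + A^14)
D3 (bracket -A^-12 + A^-8 - A^-4 + 2 - A^4 + A^8; 12 crossings at w = +4): V = t - t^2 + 2t^3 - t^4 + t^5 - t^6
V(D4) = t - t^2 + 2t^3 - t^4 + t^5 - t^6  [14 crossings, <D> = -A^-6 + A^-2 - A^2 + 2A^6 - A^10 + A^14, w = +6]
note: one V(t) for all 4 diagrams — one class (guaranteed)


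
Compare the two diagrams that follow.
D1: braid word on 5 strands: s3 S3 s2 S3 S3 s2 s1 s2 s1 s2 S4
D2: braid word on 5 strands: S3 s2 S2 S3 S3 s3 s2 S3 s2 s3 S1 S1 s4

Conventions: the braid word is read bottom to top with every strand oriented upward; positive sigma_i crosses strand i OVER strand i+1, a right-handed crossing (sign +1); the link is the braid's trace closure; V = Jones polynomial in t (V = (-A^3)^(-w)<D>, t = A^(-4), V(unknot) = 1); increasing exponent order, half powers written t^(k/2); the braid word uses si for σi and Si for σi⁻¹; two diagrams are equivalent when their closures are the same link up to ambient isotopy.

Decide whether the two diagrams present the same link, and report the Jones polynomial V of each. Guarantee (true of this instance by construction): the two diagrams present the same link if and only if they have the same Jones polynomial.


equivalent: no
V(D1) = -t^(-1/2) - 2t^(3/2) + t^(5/2) - 2t^(7/2) + 2t^(9/2) - t^(11/2) + t^(13/2)  (w +3, c 11, <D> = -A^-17 + A^-13 - 2A^-9 + 2A^-5 - A^-1 + 2A^3 + A^11)
V(D2) = -t^(-9/2) + t^(-7/2) - 2t^(-5/2) + 2t^(-3/2) - 2t^(-1/2) + t^(1/2) - t^(3/2)  [13 crossings, <D> = A^-9 - A^-5 + 2A^-1 - 2A^3 + 2A^7 - A^11 + A^15, w = -1]
key observation: 2 classes among 2 diagrams; unequal V(t) rules out equality


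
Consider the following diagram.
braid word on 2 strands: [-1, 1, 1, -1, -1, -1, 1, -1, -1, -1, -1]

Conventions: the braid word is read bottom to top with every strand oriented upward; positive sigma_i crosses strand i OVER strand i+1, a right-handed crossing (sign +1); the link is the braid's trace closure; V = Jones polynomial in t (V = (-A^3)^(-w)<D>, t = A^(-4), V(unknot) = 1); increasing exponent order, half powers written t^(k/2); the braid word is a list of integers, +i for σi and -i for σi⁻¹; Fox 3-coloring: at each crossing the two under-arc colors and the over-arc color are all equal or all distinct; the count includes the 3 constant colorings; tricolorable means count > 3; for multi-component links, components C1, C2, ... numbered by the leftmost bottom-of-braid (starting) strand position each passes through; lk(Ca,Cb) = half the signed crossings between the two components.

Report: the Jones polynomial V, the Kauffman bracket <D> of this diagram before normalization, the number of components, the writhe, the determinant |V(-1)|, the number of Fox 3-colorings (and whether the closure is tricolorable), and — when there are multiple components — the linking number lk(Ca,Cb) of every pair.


V = -t^-7 + t^-6 - t^-5 + t^-4 + t^-2
<D> = -A^-7 - A + A^5 - A^9 + A^13 (w = -5)
1 component over 11 crossings, w = -5
3 Fox colorings among 3^11, |V(-1)| = 5: not tricolorable
why: V spans 5 powers of t: at least 5 crossings in any diagram


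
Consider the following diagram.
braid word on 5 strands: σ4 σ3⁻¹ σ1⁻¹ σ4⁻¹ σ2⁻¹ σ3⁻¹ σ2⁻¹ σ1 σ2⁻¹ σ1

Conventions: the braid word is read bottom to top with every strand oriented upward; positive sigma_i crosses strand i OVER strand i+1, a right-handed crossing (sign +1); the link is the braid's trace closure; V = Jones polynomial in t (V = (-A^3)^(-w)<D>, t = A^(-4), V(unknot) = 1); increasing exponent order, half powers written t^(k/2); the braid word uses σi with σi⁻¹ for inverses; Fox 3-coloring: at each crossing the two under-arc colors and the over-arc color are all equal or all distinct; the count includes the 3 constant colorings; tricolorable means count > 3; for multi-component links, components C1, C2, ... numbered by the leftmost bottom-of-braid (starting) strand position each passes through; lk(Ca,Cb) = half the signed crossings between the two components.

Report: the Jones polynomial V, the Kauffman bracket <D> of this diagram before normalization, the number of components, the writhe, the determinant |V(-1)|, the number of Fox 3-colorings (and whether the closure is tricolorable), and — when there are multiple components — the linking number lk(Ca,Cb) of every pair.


V(t) = -t^-4 + t^-3 + t^-1
bracket: A^-8 + 1 - A^4, w = -4
1 component, writhe -4, over 10 crossings
det 3, colorings 9 of 3^10 — tricolorable
observation: |V(-1)| = 3: so tricolorable, since 3 divides 3


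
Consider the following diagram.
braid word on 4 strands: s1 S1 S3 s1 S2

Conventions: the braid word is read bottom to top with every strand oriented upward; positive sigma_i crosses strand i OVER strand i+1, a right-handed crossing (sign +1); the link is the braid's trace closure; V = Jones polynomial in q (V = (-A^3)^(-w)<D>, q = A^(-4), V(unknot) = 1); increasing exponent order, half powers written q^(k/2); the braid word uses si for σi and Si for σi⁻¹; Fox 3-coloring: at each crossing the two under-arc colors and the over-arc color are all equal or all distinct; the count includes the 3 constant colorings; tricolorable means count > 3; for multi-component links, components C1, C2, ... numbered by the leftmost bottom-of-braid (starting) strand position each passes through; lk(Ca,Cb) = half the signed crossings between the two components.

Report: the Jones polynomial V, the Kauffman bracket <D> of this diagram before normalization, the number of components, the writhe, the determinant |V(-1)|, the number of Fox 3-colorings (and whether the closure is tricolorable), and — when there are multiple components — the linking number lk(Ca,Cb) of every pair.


Jones polynomial: V(q) = 1
<D> = -A^-3; writhe -1
components 1, writhe -1 (5 crossings)
3-colorings: 3 of 3^5, det 1 — not tricolorable
note: w = -1 shifts under R1 moves; the (-A^3)^(1) factor cancels that in V


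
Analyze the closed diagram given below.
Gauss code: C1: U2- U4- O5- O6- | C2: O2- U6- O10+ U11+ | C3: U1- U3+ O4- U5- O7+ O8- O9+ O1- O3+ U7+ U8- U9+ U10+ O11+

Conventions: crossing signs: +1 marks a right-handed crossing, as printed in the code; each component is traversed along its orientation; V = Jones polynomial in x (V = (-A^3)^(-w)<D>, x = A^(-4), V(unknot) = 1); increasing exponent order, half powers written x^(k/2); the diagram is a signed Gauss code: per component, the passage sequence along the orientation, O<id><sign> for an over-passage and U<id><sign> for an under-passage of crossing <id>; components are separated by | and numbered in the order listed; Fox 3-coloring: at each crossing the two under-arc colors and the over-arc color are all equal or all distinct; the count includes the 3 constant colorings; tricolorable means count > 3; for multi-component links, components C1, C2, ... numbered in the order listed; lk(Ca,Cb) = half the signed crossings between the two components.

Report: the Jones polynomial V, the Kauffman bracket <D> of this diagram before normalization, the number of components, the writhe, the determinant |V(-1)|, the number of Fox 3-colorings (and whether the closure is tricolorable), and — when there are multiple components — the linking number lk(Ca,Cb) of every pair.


Jones polynomial: V(x) = x^-4 + x^-2 + 2
<D> = -2A^-3 - A^5 - A^13; writhe -1
components 3, writhe -1 (11 crossings)
linking number lk(C1,C2) = -1
lk(C1,C3): -1
lk(C2,C3) = +1
3-colorings: 3 of 3^11, det 4 — not tricolorable
note: det 4 = |V(-1)|; not divisible by 3, so not tricolorable


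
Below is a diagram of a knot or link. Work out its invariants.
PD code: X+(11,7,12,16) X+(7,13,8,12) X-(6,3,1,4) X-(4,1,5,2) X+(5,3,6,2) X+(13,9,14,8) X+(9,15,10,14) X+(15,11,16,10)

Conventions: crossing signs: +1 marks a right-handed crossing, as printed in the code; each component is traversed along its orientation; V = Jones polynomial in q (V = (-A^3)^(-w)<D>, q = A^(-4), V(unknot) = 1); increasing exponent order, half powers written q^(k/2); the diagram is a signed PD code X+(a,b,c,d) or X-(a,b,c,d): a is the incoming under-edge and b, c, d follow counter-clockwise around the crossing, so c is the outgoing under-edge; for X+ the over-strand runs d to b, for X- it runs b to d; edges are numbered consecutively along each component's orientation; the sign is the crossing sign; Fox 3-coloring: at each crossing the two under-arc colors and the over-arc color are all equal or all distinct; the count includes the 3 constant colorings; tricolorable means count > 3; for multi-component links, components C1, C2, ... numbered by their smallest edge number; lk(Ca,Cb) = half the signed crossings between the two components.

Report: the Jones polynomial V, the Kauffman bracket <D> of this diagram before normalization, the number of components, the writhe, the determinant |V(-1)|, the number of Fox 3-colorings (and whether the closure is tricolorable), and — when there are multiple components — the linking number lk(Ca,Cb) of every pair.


Jones polynomial: V(q) = -q^(3/2) - q^(5/2) - q^(7/2) + q^(15/2)
<D> = A^-18 - A^-2 - A^2 - A^6; writhe +4
components 2, writhe +4 (8 crossings)
linking number lk(C1,C2) = 0
3-colorings: 9 of 3^8, det 0 — tricolorable
note: all 2 components of this link are unlinked algebraically


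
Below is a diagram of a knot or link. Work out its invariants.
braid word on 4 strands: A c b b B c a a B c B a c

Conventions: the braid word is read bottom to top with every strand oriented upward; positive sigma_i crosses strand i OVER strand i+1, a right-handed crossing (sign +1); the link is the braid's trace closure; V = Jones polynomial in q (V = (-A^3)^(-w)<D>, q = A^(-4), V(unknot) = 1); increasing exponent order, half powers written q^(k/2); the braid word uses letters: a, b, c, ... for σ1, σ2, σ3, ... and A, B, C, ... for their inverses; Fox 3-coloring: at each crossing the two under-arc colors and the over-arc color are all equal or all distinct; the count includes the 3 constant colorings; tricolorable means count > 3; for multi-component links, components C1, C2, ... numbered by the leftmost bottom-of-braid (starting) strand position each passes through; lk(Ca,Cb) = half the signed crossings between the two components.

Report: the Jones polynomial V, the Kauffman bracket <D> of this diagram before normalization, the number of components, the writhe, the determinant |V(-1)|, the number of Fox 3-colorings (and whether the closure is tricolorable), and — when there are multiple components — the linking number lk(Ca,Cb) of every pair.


Jones polynomial: V(q) = q + 2q^3 + q^5
<D> = -A^-5 - 2A^3 - A^11; writhe +5
components 3, writhe +5 (13 crossings)
linking number lk(C1,C2) = 0
lk(C1,C3): +1
lk(C2,C3) = +1
3-colorings: 3 of 3^13, det 4 — not tricolorable
note: w = +5 (over 13 crossings) is diagram-only; (-A^3)^(-5) removes it from V


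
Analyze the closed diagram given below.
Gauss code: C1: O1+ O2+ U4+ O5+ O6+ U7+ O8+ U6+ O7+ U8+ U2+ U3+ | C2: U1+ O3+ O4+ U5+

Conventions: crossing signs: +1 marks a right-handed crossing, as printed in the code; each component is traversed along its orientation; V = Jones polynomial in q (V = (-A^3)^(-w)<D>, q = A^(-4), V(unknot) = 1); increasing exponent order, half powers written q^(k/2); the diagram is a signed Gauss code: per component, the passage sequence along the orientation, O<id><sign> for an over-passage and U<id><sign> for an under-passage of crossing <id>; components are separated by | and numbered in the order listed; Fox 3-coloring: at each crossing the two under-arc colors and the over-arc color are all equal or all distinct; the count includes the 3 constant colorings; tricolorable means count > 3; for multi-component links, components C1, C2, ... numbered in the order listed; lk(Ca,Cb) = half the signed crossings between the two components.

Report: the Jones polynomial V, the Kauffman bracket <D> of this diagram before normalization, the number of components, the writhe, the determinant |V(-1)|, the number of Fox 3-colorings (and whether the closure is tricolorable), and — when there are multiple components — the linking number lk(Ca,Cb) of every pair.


V(q) = -q^(5/2) - 2q^(9/2) + 2q^(11/2) - 2q^(13/2) + 2q^(15/2) - 2q^(17/2) + q^(19/2)
bracket: A^-14 - 2A^-10 + 2A^-6 - 2A^-2 + 2A^2 - 2A^6 - A^14, w = +8
2 components, writhe +8, over 8 crossings
lk(C1,C2) = +2
det 12, colorings 9 of 3^8 — tricolorable
observation: summing lk over 1 pair gives +2


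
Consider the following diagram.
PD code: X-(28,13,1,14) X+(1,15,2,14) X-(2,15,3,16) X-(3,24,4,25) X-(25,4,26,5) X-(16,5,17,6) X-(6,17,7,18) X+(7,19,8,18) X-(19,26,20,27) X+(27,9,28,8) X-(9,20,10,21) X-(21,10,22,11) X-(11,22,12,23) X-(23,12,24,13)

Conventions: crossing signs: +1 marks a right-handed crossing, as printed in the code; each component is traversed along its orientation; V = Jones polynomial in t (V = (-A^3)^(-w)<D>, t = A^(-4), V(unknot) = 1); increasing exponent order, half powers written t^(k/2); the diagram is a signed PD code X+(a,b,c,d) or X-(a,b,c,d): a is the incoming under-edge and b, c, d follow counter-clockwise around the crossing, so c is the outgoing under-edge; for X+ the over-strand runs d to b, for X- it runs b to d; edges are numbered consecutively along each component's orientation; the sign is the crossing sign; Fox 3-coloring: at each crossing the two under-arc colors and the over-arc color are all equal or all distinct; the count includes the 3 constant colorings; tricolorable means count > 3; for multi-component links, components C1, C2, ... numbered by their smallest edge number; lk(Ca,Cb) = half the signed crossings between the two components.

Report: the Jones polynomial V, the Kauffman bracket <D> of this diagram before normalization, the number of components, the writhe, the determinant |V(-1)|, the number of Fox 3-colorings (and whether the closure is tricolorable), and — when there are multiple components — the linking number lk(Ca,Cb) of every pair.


Jones polynomial: V(t) = -t^-10 + t^-9 - t^-8 + t^-7 - t^-6 + t^-5 + t^-3
<D> = A^-12 + A^-4 - 1 + A^4 - A^8 + A^12 - A^16; writhe -8
components 1, writhe -8 (14 crossings)
3-colorings: 3 of 3^14, det 7 — not tricolorable
note: w = -8 (over 14 crossings) is diagram-only; (-A^3)^(8) removes it from V


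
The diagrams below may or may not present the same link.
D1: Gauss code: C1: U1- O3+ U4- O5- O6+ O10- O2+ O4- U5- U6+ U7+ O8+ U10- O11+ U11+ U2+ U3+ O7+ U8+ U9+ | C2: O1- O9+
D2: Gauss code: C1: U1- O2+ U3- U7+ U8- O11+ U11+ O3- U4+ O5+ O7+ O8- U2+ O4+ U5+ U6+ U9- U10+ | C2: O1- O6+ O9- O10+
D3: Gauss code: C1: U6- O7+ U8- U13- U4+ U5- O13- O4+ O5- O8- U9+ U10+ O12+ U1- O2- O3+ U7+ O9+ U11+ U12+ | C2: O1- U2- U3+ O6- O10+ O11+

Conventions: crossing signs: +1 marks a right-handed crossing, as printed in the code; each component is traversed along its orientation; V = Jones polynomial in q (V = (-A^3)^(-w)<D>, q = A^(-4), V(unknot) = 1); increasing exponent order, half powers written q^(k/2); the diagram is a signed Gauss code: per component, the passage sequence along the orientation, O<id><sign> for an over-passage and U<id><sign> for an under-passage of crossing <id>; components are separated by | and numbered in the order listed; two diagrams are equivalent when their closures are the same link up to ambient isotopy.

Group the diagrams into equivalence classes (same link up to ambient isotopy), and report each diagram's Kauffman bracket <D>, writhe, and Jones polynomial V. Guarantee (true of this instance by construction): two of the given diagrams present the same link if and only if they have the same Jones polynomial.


classes: {D1, D2, D3}
V(D1) = -q^(1/2) - q^(3/2) - q^(5/2) + q^(9/2)  [11 crossings, <D> = -A^-9 + A^-1 + A^3 + A^7, w = +3]
V(D2) = -q^(1/2) - q^(3/2) - q^(5/2) + q^(9/2)  (w +3, c 11, <D> = -A^-9 + A^-1 + A^3 + A^7)
V(D3) = -q^(1/2) - q^(3/2) - q^(5/2) + q^(9/2)  (w +1, c 13, <D> = -A^-15 + A^-7 + A^-3 + A)
insight: all 3 diagrams share one V(q), hence one class


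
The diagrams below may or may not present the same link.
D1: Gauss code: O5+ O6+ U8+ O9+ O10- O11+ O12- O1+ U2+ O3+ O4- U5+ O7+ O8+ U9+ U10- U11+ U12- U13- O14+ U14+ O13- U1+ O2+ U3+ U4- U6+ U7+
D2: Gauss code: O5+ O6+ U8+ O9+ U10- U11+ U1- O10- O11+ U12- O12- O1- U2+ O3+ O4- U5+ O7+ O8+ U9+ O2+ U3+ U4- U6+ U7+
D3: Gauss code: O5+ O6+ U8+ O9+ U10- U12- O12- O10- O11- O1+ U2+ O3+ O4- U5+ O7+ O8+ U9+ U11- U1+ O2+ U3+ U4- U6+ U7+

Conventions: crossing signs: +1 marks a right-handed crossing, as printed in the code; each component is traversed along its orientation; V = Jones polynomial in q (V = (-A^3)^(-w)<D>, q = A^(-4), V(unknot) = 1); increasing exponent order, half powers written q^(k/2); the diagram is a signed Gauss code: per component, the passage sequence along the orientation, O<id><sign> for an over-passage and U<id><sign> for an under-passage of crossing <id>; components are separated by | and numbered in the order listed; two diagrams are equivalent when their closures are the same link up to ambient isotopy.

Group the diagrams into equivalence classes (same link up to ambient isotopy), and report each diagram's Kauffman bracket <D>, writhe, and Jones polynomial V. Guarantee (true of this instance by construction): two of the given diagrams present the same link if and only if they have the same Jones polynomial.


classes: {D1, D2, D3}
V(D1) = q^2 + q^4 - q^5 + q^6 - q^7  [14 crossings, <D> = -A^-10 + A^-6 - A^-2 + A^2 + A^10, w = +6]
V(D2) = q^2 + q^4 - q^5 + q^6 - q^7  [12 crossings, <D> = -A^-16 + A^-12 - A^-8 + A^-4 + A^4, w = +4]
V(D3) = q^2 + q^4 - q^5 + q^6 - q^7  [12 crossings, <D> = -A^-16 + A^-12 - A^-8 + A^-4 + A^4, w = +4]
note: all 3 diagrams share one V(q), hence one class


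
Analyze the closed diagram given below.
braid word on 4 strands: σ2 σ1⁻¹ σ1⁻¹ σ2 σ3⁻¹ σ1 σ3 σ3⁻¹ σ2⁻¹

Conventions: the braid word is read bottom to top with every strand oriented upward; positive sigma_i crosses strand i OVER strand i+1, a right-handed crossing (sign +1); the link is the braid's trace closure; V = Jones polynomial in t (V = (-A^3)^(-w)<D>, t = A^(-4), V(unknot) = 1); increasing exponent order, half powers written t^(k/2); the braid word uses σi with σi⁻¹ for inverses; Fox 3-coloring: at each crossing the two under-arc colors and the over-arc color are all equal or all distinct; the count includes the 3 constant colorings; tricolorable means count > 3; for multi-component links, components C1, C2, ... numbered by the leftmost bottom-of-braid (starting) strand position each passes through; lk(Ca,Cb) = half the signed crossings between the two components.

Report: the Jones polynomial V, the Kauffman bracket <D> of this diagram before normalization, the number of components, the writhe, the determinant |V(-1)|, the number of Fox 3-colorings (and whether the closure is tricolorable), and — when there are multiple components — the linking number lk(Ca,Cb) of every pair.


V = 1
<D> = -A^-3 (w = -1)
1 component over 9 crossings, w = -1
3 Fox colorings among 3^9, |V(-1)| = 1: not tricolorable
why: |V(-1)| = 1: so not tricolorable, since 3 does not divide 1


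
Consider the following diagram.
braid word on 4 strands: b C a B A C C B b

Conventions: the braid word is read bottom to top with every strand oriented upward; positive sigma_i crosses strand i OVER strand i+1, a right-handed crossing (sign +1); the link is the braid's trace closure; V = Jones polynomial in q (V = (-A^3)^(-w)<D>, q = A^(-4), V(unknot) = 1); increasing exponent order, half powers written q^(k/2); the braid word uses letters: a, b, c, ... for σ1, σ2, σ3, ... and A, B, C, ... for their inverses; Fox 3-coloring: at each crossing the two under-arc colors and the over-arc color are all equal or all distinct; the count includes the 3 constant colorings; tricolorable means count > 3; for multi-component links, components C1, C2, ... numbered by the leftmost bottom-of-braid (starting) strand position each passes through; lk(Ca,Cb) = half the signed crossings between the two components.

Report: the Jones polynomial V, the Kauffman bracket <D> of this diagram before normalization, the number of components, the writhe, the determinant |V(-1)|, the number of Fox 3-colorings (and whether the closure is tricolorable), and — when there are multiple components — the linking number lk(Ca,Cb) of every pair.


V = -q^-4 + q^-3 + q^-1
<D> = -A^-5 - A^3 + A^7 (w = -3)
1 component over 9 crossings, w = -3
9 Fox colorings among 3^9, |V(-1)| = 3: tricolorable
why: w = -3 shifts under R1 moves; the (-A^3)^(3) factor cancels that in V


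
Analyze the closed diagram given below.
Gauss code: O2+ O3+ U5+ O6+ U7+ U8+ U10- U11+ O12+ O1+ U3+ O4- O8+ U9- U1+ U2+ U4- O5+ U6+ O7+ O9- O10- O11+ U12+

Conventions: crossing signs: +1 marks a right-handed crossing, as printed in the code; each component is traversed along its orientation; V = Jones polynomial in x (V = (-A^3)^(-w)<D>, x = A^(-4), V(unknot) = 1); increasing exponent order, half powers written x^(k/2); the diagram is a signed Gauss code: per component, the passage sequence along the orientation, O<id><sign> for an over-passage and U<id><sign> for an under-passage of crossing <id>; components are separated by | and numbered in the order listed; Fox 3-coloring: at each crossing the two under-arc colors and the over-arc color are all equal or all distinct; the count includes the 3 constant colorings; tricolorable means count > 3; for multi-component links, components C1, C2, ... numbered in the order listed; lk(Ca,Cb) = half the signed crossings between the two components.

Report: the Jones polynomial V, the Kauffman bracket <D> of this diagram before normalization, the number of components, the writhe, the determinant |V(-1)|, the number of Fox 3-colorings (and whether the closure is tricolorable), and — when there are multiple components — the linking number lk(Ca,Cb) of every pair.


V = x^2 - x^3 + 3x^4 - 3x^5 + 3x^6 - 3x^7 + 2x^8 - x^9
<D> = -A^-18 + 2A^-14 - 3A^-10 + 3A^-6 - 3A^-2 + 3A^2 - A^6 + A^10 (w = +6)
1 component over 12 crossings, w = +6
3 Fox colorings among 3^12, |V(-1)| = 17: not tricolorable
why: |V(-1)| = 17: so not tricolorable, since 3 does not divide 17


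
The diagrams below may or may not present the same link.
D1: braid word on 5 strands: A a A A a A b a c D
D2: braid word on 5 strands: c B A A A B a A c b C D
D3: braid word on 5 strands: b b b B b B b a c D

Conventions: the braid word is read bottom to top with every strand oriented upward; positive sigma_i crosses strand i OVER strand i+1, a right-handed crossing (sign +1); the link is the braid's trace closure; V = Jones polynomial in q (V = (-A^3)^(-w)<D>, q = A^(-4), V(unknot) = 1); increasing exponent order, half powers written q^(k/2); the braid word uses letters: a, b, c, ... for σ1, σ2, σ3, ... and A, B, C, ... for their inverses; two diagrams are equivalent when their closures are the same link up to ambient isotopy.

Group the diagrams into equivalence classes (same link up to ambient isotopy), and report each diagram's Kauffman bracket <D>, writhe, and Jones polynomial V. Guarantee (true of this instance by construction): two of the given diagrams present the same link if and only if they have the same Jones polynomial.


classes: {D1} | {D2} | {D3}
V(D1) = 1  [10 crossings, <D> = 1, w = 0]
V(D2) = -q^-4 + q^-3 + q^-1  [12 crossings, <D> = A^-8 + 1 - A^4, w = -4]
V(D3) = q + q^3 - q^4  [10 crossings, <D> = -A^-4 + 1 + A^8, w = +4]
note: comparing 3 Jones polynomials yields 3 groups


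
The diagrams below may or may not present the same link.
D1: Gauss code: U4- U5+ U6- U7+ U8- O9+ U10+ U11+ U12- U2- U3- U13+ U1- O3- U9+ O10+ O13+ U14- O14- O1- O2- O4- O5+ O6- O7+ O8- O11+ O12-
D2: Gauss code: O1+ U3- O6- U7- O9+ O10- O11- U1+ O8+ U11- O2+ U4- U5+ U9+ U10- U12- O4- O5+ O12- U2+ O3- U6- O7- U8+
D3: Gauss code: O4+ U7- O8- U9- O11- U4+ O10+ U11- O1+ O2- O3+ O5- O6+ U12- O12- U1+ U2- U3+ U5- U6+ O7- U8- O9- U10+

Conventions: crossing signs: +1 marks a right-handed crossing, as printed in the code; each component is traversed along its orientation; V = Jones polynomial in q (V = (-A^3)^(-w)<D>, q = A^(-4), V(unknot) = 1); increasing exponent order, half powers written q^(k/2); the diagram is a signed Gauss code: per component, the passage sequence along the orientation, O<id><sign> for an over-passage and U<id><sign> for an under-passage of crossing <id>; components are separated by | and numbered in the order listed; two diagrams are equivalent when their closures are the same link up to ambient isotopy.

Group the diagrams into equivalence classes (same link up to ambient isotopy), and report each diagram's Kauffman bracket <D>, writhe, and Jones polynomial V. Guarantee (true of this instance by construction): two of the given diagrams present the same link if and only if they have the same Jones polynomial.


grouping into links: {D1} | {D2, D3}
V(D1) = 1  (w -2, c 14, <D> = A^-6)
D2 (bracket A^-10 - A^-6 + 2A^-2 - 2A^2 + 2A^6 - 2A^10 + A^14; 12 crossings at w = -2): V = q^-5 - 2q^-4 + 2q^-3 - 2q^-2 + 2q^-1 - 1 + q
V(D3) = q^-5 - 2q^-4 + 2q^-3 - 2q^-2 + 2q^-1 - 1 + q  [12 crossings, <D> = A^-10 - A^-6 + 2A^-2 - 2A^2 + 2A^6 - 2A^10 + A^14, w = -2]
why: 2 values of V(q) split the 3 diagrams


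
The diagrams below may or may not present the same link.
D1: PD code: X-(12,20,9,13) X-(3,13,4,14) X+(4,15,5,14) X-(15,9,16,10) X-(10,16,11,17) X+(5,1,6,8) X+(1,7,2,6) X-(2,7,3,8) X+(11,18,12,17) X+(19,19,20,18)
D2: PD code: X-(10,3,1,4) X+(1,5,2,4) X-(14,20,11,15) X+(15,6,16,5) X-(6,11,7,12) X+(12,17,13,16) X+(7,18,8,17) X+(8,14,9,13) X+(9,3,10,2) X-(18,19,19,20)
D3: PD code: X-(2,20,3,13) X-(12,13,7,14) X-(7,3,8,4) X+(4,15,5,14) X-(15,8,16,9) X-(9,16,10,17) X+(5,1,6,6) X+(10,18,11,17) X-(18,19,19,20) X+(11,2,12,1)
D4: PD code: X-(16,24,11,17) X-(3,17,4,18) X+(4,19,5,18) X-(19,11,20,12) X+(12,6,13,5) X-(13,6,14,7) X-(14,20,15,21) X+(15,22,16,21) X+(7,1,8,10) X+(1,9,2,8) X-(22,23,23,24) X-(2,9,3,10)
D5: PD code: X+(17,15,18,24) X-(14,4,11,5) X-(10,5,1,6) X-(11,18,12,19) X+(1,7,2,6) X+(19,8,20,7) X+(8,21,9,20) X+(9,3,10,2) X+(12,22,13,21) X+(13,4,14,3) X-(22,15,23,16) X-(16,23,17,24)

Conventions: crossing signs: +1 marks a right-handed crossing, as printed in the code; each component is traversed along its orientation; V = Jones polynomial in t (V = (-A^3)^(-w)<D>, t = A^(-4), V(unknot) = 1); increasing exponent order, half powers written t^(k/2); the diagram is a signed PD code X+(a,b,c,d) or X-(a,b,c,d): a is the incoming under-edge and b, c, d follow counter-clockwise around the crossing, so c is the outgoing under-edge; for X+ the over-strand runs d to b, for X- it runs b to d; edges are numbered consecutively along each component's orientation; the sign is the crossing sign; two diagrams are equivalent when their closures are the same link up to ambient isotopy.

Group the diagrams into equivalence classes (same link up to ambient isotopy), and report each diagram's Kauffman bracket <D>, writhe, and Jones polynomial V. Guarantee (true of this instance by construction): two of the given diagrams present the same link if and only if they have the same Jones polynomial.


equivalence classes: {D1, D3, D4} | {D2, D5}
D1 (bracket 1 + A^4 + A^8 + A^12; 10 crossings at w = 0): V = t^-3 + t^-2 + t^-1 + 1
V(D2) = 1 + t + t^2 + t^3  (w +2, c 10, <D> = A^-6 + A^-2 + A^2 + A^6)
D3 (bracket A^-6 + A^-2 + A^2 + A^6; 10 crossings at w = -2): V = t^-3 + t^-2 + t^-1 + 1
V(D4) = t^-3 + t^-2 + t^-1 + 1  [12 crossings, <D> = A^-6 + A^-2 + A^2 + A^6, w = -2]
D5 (bracket A^-6 + A^-2 + A^2 + A^6; 12 crossings at w = +2): V = 1 + t + t^2 + t^3
key observation: 2 classes among 5 diagrams; unequal V(t) rules out equality


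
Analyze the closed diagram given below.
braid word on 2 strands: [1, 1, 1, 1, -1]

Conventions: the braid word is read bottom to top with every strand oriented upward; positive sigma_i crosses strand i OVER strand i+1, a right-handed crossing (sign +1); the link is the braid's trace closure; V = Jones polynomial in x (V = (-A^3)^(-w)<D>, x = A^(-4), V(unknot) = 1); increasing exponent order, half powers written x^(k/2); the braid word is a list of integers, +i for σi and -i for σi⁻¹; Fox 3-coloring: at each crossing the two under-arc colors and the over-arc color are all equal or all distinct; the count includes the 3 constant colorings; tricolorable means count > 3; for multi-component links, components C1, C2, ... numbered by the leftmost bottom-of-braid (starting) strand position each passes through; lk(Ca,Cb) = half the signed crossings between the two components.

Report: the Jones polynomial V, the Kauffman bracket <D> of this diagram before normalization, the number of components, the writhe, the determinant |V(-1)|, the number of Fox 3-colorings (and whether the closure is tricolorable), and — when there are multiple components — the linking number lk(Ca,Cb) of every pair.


V(x) = x + x^3 - x^4
bracket: A^-7 - A^-3 - A^5, w = +3
1 component, writhe +3, over 5 crossings
det 3, colorings 9 of 3^5 — tricolorable
observation: free reduction leaves σ1 σ1 σ1 of the original 5 letters


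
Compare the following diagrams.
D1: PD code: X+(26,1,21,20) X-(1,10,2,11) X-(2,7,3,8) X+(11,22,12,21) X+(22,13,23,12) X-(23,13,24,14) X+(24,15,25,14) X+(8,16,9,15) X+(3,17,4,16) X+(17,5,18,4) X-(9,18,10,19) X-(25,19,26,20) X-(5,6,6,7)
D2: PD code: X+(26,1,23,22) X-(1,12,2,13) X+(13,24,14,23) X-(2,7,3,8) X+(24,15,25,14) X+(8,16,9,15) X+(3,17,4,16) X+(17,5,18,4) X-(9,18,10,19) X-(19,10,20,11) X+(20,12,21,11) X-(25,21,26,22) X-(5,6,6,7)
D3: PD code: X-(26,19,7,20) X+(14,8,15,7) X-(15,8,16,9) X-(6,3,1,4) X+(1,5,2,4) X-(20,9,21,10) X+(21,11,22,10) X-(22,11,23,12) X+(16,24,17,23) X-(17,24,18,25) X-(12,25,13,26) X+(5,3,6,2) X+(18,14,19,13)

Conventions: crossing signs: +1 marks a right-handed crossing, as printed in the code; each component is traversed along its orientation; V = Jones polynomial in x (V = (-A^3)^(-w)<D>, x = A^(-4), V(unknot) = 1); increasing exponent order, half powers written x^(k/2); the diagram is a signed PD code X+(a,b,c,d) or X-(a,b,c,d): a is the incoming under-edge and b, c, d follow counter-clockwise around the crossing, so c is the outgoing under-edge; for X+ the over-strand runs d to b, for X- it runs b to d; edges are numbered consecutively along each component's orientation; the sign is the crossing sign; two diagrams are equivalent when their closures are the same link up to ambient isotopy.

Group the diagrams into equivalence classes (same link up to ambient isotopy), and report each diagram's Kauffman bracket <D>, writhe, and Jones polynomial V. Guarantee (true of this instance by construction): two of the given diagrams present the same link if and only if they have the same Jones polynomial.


equivalence classes: {D1, D2} | {D3}
D1 (bracket A^-15 - A^-11 + 2A^-7 - 2A^-3 + 2A - A^5 + A^9; 13 crossings at w = +1): V = -x^(-3/2) + x^(-1/2) - 2x^(1/2) + 2x^(3/2) - 2x^(5/2) + x^(7/2) - x^(9/2)
D2 (bracket A^-15 - A^-11 + 2A^-7 - 2A^-3 + 2A - A^5 + A^9; 13 crossings at w = +1): V = -x^(-3/2) + x^(-1/2) - 2x^(1/2) + 2x^(3/2) - 2x^(5/2) + x^(7/2) - x^(9/2)
V(D3) = x^(-9/2) - x^(-5/2) - x^(-3/2) - x^(-1/2)  [13 crossings, <D> = A^-1 + A^3 + A^7 - A^15, w = -1]
key observation: 2 classes among 3 diagrams; unequal V(x) rules out equality


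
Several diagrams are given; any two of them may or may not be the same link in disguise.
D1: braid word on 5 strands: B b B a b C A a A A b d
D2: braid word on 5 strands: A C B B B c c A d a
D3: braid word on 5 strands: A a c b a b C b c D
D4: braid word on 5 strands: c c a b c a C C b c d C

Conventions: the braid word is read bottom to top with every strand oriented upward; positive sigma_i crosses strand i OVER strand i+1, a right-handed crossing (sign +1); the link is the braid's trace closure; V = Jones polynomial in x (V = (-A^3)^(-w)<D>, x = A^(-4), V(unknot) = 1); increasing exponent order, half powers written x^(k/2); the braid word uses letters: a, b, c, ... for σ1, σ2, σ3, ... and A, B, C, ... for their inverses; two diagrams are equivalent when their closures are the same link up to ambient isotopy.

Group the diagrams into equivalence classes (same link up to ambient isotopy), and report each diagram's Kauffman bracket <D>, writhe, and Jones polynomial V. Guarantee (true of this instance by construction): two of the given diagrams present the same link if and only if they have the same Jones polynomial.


classes: {D1} | {D2} | {D3, D4}
V(D1) = 1  [12 crossings, <D> = 1, w = 0]
V(D2) = -x^-4 + x^-3 + x^-1  [10 crossings, <D> = A^-2 + A^6 - A^10, w = -2]
V(D3) = x - x^2 + 2x^3 - x^4 + x^5 - x^6  (w +4, c 10, <D> = -A^-12 + A^-8 - A^-4 + 2 - A^4 + A^8)
V(D4) = x - x^2 + 2x^3 - x^4 + x^5 - x^6  [12 crossings, <D> = -A^-6 + A^-2 - A^2 + 2A^6 - A^10 + A^14, w = +6]
note: comparing 4 Jones polynomials yields 3 groups


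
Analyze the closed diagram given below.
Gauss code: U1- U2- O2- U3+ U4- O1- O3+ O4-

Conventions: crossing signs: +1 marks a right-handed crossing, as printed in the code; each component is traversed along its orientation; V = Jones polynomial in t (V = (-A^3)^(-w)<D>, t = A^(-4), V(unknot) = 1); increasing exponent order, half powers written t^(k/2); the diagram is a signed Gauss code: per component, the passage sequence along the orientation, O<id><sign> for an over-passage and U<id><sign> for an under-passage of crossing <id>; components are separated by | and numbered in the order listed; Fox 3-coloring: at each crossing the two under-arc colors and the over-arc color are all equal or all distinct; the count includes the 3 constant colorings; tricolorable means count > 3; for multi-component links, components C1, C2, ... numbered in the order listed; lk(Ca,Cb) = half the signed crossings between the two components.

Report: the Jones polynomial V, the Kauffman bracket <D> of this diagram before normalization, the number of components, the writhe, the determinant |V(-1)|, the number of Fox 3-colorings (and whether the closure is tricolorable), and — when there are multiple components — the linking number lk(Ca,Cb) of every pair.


V(t) = 1
bracket: A^-6, w = -2
1 component, writhe -2, over 4 crossings
det 1, colorings 3 of 3^4 — not tricolorable
observation: |V(-1)| = 1: so not tricolorable, since 3 does not divide 1
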